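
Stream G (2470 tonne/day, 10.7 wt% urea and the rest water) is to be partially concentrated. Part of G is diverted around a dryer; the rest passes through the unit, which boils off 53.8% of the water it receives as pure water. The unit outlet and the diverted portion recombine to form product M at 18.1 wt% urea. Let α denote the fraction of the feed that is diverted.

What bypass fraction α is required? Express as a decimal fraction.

All 2470×0.107 = 264.29 tonne/day of urea reaches M, so M = 264.29/0.181 = 1460.2 tonne/day and vapour = 1009.8 tonne/day.
The evaporator receives (1−α)·2470 of feed at 0.893 water and removes 0.538 of that water:
0.538×0.893×(1−α)×2470 = 1009.8
(1−α) = 1009.8/1186.7 = 0.8510;  α = 0.1490.

0.149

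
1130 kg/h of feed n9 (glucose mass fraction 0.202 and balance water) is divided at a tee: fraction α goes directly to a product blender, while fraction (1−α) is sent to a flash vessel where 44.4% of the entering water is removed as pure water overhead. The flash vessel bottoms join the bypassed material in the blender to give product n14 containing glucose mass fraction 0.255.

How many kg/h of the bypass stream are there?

467.1 kg/h

All 1130×0.202 = 228.26 kg/h of glucose reaches n14, so n14 = 228.26/0.255 = 895.14 kg/h and vapour = 234.86 kg/h.
The evaporator receives (1−α)·1130 of feed at 0.798 water and removes 0.444 of that water:
0.444×0.798×(1−α)×1130 = 234.86
(1−α) = 234.86/400.37 = 0.5866;  α = 0.4134.
Bypass flow = 0.4134×1130 = 467.13 kg/h.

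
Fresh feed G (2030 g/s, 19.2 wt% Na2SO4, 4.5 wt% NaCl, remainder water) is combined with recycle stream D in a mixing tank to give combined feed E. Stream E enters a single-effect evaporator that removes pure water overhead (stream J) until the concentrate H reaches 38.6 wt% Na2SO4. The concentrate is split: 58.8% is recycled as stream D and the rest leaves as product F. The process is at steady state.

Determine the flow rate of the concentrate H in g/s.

2451 g/s

Overall Na2SO4 balance (none leaves overhead): Na2SO4 in fresh feed = Na2SO4 in product, i.e. 2030×0.192 = (1−0.588)·H·0.386.
H = 389.76/(0.386×0.412) = 2450.8 g/s.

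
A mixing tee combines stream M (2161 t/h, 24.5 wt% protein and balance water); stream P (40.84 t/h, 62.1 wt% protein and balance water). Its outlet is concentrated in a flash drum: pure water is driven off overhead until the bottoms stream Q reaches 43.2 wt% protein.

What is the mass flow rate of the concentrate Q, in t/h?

protein entering = 2161×0.245 + 40.84×0.621 = 554.81 t/h.
All protein reports to Q, so Q = 554.81/0.432 = 1284.3 t/h.

1284 t/h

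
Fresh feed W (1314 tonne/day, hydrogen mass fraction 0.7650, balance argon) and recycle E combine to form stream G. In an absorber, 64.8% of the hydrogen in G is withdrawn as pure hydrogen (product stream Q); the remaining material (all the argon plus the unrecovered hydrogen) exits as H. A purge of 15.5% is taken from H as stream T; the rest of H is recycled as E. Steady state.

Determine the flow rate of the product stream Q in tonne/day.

hydrogen in G: m_A = 1314×0.765 + (1−0.155)·(1−0.648)·m_A, so m_A = 1005.2/0.7026 = 1430.8 tonne/day.
Product Q = 0.648×1430.8 = 927.15 tonne/day.

927.1 tonne/day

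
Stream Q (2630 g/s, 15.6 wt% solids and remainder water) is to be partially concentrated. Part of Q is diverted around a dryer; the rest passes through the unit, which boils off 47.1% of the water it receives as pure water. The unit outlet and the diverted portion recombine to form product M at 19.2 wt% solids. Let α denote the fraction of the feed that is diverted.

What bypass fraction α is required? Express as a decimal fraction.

All 2630×0.156 = 410.28 g/s of solids reaches M, so M = 410.28/0.192 = 2136.9 g/s and vapour = 493.12 g/s.
The evaporator receives (1−α)·2630 of feed at 0.844 water and removes 0.471 of that water:
0.471×0.844×(1−α)×2630 = 493.12
(1−α) = 493.12/1045.5 = 0.4717;  α = 0.5283.

0.528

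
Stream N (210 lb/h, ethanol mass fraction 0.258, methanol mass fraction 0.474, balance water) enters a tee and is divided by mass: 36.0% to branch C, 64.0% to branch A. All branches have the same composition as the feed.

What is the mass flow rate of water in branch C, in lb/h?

Branch C total = 0.360×210 = 75.6 lb/h.
water in C = 0.268×75.6 = 20.261 lb/h.

20.26 lb/h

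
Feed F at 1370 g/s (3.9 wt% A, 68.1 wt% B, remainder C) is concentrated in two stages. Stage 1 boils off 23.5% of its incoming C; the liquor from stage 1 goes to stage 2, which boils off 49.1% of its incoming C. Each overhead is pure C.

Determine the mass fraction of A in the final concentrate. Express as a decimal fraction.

0.0470

C in feed = 1370×0.280 = 383.6 g/s.
After stage 1: C left = (1−0.235)×383.6 = 293.45; stream total = 1279.9 g/s.
After stage 2: C left = (1−0.491)×293.45 = 149.37; final concentrate = 1135.8 g/s.
A fraction = 53.43/1135.8 = 0.0470.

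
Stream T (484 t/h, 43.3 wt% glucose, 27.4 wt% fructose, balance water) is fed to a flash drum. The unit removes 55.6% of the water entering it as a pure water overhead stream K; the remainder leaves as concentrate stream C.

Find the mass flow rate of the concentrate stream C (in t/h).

405.2 t/h

water entering = 484×0.293 = 141.81 t/h; overhead removed = 0.556×141.81 = 78.847 t/h.
Concentrate = 484 − 78.847 = 405.15 t/h.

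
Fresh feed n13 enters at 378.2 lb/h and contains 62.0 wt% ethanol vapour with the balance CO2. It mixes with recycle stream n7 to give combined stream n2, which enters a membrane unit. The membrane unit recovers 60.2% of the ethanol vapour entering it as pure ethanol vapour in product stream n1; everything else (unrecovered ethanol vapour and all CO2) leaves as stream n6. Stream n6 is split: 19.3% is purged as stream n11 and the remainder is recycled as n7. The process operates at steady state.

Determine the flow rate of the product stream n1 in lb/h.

ethanol vapour in n2: m_A = 378.2×0.620 + (1−0.193)·(1−0.602)·m_A, so m_A = 234.48/0.6788 = 345.43 lb/h.
Product n1 = 0.602×345.43 = 207.95 lb/h.

207.9 lb/h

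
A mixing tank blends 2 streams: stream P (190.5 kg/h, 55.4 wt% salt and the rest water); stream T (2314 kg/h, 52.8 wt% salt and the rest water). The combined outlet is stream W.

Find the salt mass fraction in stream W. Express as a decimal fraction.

Total flow out = 190.5 + 2314 = 2504.5 kg/h.
salt in = 190.5×0.554 + 2314×0.528 = 1327.3 kg/h.
salt mass fraction in W = 1327.3/2504.5 = 0.5300.

0.5300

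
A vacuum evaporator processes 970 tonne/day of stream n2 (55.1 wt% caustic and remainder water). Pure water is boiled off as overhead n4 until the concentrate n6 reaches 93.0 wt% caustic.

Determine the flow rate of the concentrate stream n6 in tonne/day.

caustic is conserved: 970×0.551 = 534.47 tonne/day all reports to the concentrate.
Concentrate = 534.47/(target fraction) = 574.7 tonne/day.

574.7 tonne/day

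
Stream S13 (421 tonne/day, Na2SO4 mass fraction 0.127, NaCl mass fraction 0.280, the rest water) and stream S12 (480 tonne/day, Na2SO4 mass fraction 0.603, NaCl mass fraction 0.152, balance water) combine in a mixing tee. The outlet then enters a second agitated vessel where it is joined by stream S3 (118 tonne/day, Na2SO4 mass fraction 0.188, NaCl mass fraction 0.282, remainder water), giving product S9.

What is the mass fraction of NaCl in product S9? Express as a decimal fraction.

Overall, product flow = 1019 tonne/day.
NaCl in = 421×0.280 + 480×0.152 + 118×0.282 = 224.12 tonne/day.
NaCl fraction in S9 = 0.220.

0.220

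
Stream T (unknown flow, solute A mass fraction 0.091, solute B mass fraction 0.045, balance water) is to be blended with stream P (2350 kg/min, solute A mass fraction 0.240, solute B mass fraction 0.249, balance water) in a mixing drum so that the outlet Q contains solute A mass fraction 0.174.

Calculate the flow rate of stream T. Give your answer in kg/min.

Let T be the unknown flow. Total out = 2350 + T.
solute A balance: 564 + 0.091·T = 0.174·(2350 + T)
(0.091 − 0.174)·T = 0.174×2350 − 564 = -155.1
T = -155.1 / -0.083 = 1868.7 kg/min

1869 kg/min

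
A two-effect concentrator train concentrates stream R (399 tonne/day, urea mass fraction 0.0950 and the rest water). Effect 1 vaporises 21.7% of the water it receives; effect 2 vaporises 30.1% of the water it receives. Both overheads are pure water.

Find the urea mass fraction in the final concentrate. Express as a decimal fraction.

0.1609

water in feed = 399×0.905 = 361.1 tonne/day.
After stage 1: water left = (1−0.217)×361.1 = 282.74; stream total = 320.64 tonne/day.
After stage 2: water left = (1−0.301)×282.74 = 197.63; final concentrate = 235.54 tonne/day.
urea fraction = 37.905/235.54 = 0.1609.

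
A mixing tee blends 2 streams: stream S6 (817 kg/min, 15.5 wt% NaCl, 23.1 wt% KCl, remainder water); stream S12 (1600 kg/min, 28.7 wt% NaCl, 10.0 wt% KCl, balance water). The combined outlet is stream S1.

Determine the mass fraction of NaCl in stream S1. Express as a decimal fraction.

0.242

Total flow out = 817 + 1600 = 2417 kg/min.
NaCl in = 817×0.155 + 1600×0.287 = 585.84 kg/min.
NaCl mass fraction in S1 = 585.84/2417 = 0.242.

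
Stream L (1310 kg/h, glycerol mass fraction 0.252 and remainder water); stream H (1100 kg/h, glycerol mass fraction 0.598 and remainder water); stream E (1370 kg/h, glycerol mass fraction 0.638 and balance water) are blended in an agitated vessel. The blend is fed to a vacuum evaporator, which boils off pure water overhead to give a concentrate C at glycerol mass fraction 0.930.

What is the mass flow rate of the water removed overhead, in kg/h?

glycerol entering = 1310×0.252 + 1100×0.598 + 1370×0.638 = 1862 kg/h.
All glycerol reports to C, so C = 1862/0.930 = 2002.1 kg/h.
Total feed = 3780 kg/h; overhead = 3780 − 2002.1 = 1777.9 kg/h.

1778 kg/h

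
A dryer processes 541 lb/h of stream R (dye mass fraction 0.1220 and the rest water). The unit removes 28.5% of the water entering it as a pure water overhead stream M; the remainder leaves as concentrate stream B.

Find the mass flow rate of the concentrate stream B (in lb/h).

water entering = 541×0.878 = 475 lb/h; overhead removed = 0.285×475 = 135.37 lb/h.
Concentrate = 541 − 135.37 = 405.63 lb/h.

405.6 lb/h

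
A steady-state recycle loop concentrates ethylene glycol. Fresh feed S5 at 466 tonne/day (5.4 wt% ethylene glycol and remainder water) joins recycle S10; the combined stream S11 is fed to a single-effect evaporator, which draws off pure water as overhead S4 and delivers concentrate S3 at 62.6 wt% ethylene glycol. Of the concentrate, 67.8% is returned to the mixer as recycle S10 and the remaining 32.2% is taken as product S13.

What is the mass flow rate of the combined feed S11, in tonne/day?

550.6 tonne/day

Overall ethylene glycol balance (none leaves overhead): ethylene glycol in fresh feed = ethylene glycol in product, i.e. 466×0.054 = (1−0.678)·S3·0.626.
S3 = 25.164/(0.626×0.322) = 124.84 tonne/day.
Recycle S10 = 0.678×124.84 = 84.641 tonne/day.
Combined feed S11 = 466 + 84.641 = 550.64 tonne/day.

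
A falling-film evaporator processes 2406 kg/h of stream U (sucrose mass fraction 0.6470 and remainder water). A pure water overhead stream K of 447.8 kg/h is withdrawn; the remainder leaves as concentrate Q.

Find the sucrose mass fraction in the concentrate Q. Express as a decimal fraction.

sucrose is not removed: 2406×0.647 = 1556.7 kg/h of sucrose enters Q.
Concentrate = 2406 − 447.8 = 1958.2 kg/h.
Mass fraction = 1556.7/1958.2 = 0.7950.

0.7950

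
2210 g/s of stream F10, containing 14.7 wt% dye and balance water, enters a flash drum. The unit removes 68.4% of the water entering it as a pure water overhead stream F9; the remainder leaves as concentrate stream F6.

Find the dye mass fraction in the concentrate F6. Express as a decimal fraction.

dye is not removed: 2210×0.147 = 324.87 g/s of dye enters F6.
water entering = 2210×0.853 = 1885.1 g/s; overhead removed = 0.684×1885.1 = 1289.4 g/s.
Concentrate = 2210 − 1289.4 = 920.57 g/s.
Mass fraction = 324.87/920.57 = 0.353.

0.353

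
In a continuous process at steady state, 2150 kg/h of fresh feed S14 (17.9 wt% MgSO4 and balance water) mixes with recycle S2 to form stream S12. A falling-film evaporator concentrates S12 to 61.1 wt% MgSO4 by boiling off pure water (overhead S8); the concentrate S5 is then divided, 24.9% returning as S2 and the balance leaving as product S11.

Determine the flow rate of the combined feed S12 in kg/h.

2359 kg/h

Overall MgSO4 balance (none leaves overhead): MgSO4 in fresh feed = MgSO4 in product, i.e. 2150×0.179 = (1−0.249)·S5·0.611.
S5 = 384.85/(0.611×0.751) = 838.71 kg/h.
Recycle S2 = 0.249×838.71 = 208.84 kg/h.
Combined feed S12 = 2150 + 208.84 = 2358.8 kg/h.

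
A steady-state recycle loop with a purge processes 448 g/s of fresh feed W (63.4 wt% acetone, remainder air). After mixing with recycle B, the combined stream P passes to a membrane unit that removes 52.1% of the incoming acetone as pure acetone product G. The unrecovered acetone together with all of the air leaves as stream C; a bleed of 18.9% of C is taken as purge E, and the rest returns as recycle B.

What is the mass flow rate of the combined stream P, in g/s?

air enters only via W and leaves only via the purge: 448×0.366 = 0.189×(air in C), and the membrane unit passes all air, so air in P = air in C = 867.56 g/s.
acetone in P: m_A = 448×0.634 + (1−0.189)·(1−0.521)·m_A, so m_A = 284.03/0.6115 = 464.46 g/s.
P = 464.46 + 867.56 = 1332 g/s.

1332 g/s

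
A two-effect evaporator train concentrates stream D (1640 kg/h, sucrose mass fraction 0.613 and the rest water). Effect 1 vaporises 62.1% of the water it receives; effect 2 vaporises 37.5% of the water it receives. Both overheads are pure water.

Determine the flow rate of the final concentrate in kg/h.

water in feed = 1640×0.387 = 634.68 kg/h.
After stage 1: water left = (1−0.621)×634.68 = 240.54; stream total = 1245.9 kg/h.
After stage 2: water left = (1−0.375)×240.54 = 150.34; final concentrate = 1155.7 kg/h.

1156 kg/h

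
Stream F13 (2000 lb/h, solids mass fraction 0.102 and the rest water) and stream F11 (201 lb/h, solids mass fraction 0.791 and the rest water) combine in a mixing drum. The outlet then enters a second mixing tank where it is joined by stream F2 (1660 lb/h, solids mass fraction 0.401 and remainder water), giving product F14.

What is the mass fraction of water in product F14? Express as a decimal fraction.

Overall, product flow = 3861 lb/h.
water in = 2000×0.898 + 201×0.209 + 1660×0.599 = 2832.3 lb/h.
water fraction in F14 = 0.734.

0.734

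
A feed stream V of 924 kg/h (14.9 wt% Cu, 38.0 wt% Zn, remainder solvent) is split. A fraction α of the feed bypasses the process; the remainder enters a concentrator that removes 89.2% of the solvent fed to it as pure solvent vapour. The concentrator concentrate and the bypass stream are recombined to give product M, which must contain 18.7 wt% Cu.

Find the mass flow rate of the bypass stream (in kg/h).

477.1 kg/h

All 924×0.149 = 137.68 kg/h of Cu reaches M, so M = 137.68/0.187 = 736.24 kg/h and vapour = 187.76 kg/h.
The evaporator receives (1−α)·924 of feed at 0.471 solvent and removes 0.892 of that solvent:
0.892×0.471×(1−α)×924 = 187.76
(1−α) = 187.76/388.2 = 0.4837;  α = 0.5163.
Bypass flow = 0.5163×924 = 477.08 kg/h.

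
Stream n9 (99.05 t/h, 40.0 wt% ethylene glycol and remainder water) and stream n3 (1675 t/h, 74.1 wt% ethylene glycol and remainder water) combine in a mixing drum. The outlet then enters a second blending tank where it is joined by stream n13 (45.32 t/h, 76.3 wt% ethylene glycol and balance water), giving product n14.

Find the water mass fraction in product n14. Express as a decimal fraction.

0.2770

Overall, product flow = 1819.4 t/h.
water in = 99.05×0.600 + 1675×0.259 + 45.32×0.237 = 504 t/h.
water fraction in n14 = 0.2770.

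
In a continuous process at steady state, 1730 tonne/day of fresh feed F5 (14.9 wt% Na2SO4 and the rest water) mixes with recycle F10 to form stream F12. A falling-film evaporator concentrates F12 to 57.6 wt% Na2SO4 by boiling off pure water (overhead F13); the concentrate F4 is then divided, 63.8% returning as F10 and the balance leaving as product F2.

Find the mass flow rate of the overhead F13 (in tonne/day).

Overall Na2SO4 balance (none leaves overhead): Na2SO4 in fresh feed = Na2SO4 in product, i.e. 1730×0.149 = (1−0.638)·F4·0.576.
F4 = 257.77/(0.576×0.362) = 1236.2 tonne/day.
Recycle F10 = 0.638×1236.2 = 788.72 tonne/day.
Combined feed F12 = 1730 + 788.72 = 2518.7 tonne/day.
Overhead F13 = F12 − F4 = 2518.7 − 1236.2 = 1282.5 tonne/day.

1282 tonne/day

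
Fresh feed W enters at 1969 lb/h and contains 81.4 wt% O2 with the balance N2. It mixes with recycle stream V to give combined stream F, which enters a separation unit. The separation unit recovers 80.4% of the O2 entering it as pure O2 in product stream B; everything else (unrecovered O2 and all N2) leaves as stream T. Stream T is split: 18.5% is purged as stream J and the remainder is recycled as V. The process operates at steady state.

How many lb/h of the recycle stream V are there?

1918 lb/h

N2 enters only via W and leaves only via the purge: 1969×0.186 = 0.185×(N2 in T), and the separation unit passes all N2, so N2 in F = N2 in T = 1979.6 lb/h.
O2 in F: m_A = 1969×0.814 + (1−0.185)·(1−0.804)·m_A, so m_A = 1602.8/0.8403 = 1907.5 lb/h.
T = (1−0.804)×1907.5 + 1979.6 = 2353.5 lb/h.
Recycle V = (1−0.185)×2353.5 = 1918.1 lb/h.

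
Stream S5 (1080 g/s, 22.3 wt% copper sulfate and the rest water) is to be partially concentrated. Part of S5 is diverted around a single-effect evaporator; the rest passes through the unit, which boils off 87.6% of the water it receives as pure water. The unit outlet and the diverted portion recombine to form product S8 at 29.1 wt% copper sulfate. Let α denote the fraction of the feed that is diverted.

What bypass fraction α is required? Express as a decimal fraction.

All 1080×0.223 = 240.84 g/s of copper sulfate reaches S8, so S8 = 240.84/0.291 = 827.63 g/s and vapour = 252.37 g/s.
The evaporator receives (1−α)·1080 of feed at 0.777 water and removes 0.876 of that water:
0.876×0.777×(1−α)×1080 = 252.37
(1−α) = 252.37/735.1 = 0.3433;  α = 0.6567.

0.657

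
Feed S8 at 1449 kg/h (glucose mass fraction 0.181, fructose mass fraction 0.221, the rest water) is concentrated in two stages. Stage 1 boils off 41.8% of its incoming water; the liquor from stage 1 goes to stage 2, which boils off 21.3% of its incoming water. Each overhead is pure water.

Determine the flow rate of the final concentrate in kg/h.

979.4 kg/h

water in feed = 1449×0.598 = 866.5 kg/h.
After stage 1: water left = (1−0.418)×866.5 = 504.3; stream total = 1086.8 kg/h.
After stage 2: water left = (1−0.213)×504.3 = 396.89; final concentrate = 979.39 kg/h.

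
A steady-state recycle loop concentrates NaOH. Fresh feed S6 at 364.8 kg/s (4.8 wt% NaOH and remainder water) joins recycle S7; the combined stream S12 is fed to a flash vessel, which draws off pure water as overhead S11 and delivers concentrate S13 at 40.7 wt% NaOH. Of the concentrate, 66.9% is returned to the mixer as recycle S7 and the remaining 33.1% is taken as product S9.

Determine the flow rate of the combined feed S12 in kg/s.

451.8 kg/s

Overall NaOH balance (none leaves overhead): NaOH in fresh feed = NaOH in product, i.e. 364.8×0.048 = (1−0.669)·S13·0.407.
S13 = 17.51/(0.407×0.331) = 129.98 kg/s.
Recycle S7 = 0.669×129.98 = 86.956 kg/s.
Combined feed S12 = 364.8 + 86.956 = 451.76 kg/s.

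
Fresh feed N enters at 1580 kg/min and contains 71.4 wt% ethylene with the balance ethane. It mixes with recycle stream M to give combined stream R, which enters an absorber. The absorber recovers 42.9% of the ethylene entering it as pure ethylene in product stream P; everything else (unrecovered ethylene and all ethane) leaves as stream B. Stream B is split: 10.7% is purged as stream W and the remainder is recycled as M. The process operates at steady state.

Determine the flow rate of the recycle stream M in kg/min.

ethane enters only via N and leaves only via the purge: 1580×0.286 = 0.107×(ethane in B), and the absorber passes all ethane, so ethane in R = ethane in B = 4223.2 kg/min.
ethylene in R: m_A = 1580×0.714 + (1−0.107)·(1−0.429)·m_A, so m_A = 1128.1/0.4901 = 2301.8 kg/min.
B = (1−0.429)×2301.8 + 4223.2 = 5537.5 kg/min.
Recycle M = (1−0.107)×5537.5 = 4945 kg/min.

4945 kg/min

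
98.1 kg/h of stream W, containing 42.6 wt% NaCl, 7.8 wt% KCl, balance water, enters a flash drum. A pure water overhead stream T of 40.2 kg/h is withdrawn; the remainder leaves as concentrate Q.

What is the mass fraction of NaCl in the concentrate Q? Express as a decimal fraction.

0.722

NaCl is not removed: 98.1×0.426 = 41.791 kg/h of NaCl enters Q.
Concentrate = 98.1 − 40.2 = 57.9 kg/h.
Mass fraction = 41.791/57.9 = 0.722.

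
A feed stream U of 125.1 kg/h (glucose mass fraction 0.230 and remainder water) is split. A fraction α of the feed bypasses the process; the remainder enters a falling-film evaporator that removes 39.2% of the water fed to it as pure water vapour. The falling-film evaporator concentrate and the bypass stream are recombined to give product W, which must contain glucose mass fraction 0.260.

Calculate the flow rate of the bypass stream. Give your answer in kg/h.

77.28 kg/h

All 125.1×0.230 = 28.773 kg/h of glucose reaches W, so W = 28.773/0.260 = 110.67 kg/h and vapour = 14.435 kg/h.
The evaporator receives (1−α)·125.1 of feed at 0.770 water and removes 0.392 of that water:
0.392×0.770×(1−α)×125.1 = 14.435
(1−α) = 14.435/37.76 = 0.3823;  α = 0.6177.
Bypass flow = 0.6177×125.1 = 77.278 kg/h.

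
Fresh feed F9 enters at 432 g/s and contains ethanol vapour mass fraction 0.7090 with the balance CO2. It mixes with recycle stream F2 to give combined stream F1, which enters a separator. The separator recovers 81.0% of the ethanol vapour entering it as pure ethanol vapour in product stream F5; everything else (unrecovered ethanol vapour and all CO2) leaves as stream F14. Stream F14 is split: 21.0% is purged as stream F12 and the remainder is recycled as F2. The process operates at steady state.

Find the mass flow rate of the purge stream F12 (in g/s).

CO2 enters only via F9 and leaves only via the purge: 432×0.291 = 0.210×(CO2 in F14), and the separator passes all CO2, so CO2 in F1 = CO2 in F14 = 598.63 g/s.
ethanol vapour in F1: m_A = 432×0.709 + (1−0.210)·(1−0.810)·m_A, so m_A = 306.29/0.8499 = 360.38 g/s.
F14 = (1−0.810)×360.38 + 598.63 = 667.1 g/s.
Purge F12 = 0.210×667.1 = 140.09 g/s.

140.1 g/s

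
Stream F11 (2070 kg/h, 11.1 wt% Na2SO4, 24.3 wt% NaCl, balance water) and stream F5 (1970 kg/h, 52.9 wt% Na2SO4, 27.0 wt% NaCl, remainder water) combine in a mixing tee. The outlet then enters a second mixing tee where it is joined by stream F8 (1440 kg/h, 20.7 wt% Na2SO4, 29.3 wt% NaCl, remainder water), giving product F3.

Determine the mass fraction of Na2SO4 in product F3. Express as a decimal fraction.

Overall, product flow = 5480 kg/h.
Na2SO4 in = 2070×0.111 + 1970×0.529 + 1440×0.207 = 1570 kg/h.
Na2SO4 fraction in F3 = 0.286.

0.286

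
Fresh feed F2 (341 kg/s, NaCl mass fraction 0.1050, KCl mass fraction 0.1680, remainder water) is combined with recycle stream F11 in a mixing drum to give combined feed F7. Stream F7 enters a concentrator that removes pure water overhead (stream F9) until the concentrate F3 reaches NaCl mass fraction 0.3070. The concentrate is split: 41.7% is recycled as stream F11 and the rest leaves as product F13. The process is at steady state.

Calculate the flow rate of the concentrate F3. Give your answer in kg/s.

Overall NaCl balance (none leaves overhead): NaCl in fresh feed = NaCl in product, i.e. 341×0.105 = (1−0.417)·F3·0.307.
F3 = 35.805/(0.307×0.583) = 200.05 kg/s.

200 kg/s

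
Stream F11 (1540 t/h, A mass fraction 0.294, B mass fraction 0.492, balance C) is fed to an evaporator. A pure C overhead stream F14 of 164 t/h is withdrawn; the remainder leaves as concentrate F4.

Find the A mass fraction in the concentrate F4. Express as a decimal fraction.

0.329

A is not removed: 1540×0.294 = 452.76 t/h of A enters F4.
Concentrate = 1540 − 164 = 1376 t/h.
Mass fraction = 452.76/1376 = 0.329.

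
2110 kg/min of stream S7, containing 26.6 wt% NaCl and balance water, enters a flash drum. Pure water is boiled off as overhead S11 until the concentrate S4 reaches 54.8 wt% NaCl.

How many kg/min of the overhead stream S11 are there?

NaCl is conserved: 2110×0.266 = 561.26 kg/min all reports to the concentrate.
Concentrate = 561.26/(target fraction) = 1024.2 kg/min.
Overhead = 2110 − 1024.2 = 1085.8 kg/min.

1086 kg/min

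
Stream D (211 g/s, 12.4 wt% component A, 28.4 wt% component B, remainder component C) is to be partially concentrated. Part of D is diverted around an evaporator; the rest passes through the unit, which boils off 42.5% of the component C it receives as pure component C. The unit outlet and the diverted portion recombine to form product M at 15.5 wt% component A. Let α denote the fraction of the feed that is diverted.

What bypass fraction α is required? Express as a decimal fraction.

All 211×0.124 = 26.164 g/s of component A reaches M, so M = 26.164/0.155 = 168.8 g/s and vapour = 42.2 g/s.
The evaporator receives (1−α)·211 of feed at 0.592 component C and removes 0.425 of that component C:
0.425×0.592×(1−α)×211 = 42.2
(1−α) = 42.2/53.088 = 0.7949;  α = 0.2051.

0.205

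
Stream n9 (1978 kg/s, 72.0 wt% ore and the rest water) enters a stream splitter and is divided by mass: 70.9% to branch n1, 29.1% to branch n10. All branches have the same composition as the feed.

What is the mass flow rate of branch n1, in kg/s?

Branch n1 flow = 0.709×1978 = 1402.4 kg/s.

1402 kg/s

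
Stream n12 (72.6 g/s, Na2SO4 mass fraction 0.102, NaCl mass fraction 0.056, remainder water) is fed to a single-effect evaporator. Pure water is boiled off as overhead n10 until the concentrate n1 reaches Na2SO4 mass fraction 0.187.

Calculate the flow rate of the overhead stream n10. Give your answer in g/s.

33 g/s

Na2SO4 is conserved: 72.6×0.102 = 7.4052 g/s all reports to the concentrate.
Concentrate = 7.4052/(target fraction) = 39.6 g/s.
Overhead = 72.6 − 39.6 = 33 g/s.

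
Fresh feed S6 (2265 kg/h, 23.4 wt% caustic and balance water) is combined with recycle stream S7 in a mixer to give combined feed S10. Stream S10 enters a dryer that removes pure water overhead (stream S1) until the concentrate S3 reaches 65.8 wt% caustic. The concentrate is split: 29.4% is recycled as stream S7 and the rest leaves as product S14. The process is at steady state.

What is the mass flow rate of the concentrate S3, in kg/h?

Overall caustic balance (none leaves overhead): caustic in fresh feed = caustic in product, i.e. 2265×0.234 = (1−0.294)·S3·0.658.
S3 = 530.01/(0.658×0.706) = 1140.9 kg/h.

1141 kg/h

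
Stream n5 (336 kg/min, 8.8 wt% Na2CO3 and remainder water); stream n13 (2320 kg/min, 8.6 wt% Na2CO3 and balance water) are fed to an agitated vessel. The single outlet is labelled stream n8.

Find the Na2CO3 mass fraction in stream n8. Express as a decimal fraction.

0.086

Total flow out = 336 + 2320 = 2656 kg/min.
Na2CO3 in = 336×0.088 + 2320×0.086 = 229.09 kg/min.
Na2CO3 mass fraction in n8 = 229.09/2656 = 0.086.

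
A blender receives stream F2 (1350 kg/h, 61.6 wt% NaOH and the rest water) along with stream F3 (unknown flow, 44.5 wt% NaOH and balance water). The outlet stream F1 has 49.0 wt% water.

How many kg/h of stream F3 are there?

2202 kg/h

Let F3 be the unknown flow. Total out = 1350 + F3.
water balance: 518.4 + 0.555·F3 = 0.490·(1350 + F3)
(0.555 − 0.490)·F3 = 0.490×1350 − 518.4 = 143.1
F3 = 143.1 / 0.065 = 2201.5 kg/h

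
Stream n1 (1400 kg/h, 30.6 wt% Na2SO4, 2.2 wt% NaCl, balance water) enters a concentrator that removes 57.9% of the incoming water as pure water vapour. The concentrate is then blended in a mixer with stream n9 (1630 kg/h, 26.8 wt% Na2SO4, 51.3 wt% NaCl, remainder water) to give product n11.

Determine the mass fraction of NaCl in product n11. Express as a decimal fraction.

0.349

Vapour removed = 0.579×0.672×1400 = 544.72 kg/h; concentrate = 855.28 kg/h.
NaCl reaching the mixer = 30.8 (from concentrate) + 1630×0.513 = 866.99 kg/h.
Product flow = 855.28 + 1630 = 2485.3 kg/h; NaCl fraction = 0.349.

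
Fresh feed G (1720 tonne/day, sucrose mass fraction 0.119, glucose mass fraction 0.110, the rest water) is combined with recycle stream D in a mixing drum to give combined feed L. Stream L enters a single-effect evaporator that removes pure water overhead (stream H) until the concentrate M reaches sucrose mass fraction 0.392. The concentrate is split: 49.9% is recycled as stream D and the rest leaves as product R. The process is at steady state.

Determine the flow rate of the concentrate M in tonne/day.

1042 tonne/day

Overall sucrose balance (none leaves overhead): sucrose in fresh feed = sucrose in product, i.e. 1720×0.119 = (1−0.499)·M·0.392.
M = 204.68/(0.392×0.501) = 1042.2 tonne/day.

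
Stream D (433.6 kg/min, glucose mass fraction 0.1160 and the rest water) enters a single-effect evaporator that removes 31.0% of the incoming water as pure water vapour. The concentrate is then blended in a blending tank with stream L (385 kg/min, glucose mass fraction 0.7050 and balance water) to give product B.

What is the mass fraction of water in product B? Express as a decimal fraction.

0.5402

Vapour removed = 0.310×0.884×433.6 = 118.82 kg/min; concentrate = 314.78 kg/min.
water reaching the mixer = 264.48 (from concentrate) + 385×0.295 = 378.05 kg/min.
Product flow = 314.78 + 385 = 699.78 kg/min; water fraction = 0.5402.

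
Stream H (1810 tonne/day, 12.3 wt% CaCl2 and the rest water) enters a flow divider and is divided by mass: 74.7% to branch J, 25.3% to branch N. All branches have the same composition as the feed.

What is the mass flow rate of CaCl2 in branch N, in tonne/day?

Branch N total = 0.253×1810 = 457.93 tonne/day.
CaCl2 in N = 0.123×457.93 = 56.325 tonne/day.

56.33 tonne/day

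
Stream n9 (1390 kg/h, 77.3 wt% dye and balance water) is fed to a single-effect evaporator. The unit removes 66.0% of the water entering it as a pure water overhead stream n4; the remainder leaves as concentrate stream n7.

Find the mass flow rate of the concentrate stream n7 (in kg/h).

water entering = 1390×0.227 = 315.53 kg/h; overhead removed = 0.660×315.53 = 208.25 kg/h.
Concentrate = 1390 − 208.25 = 1181.8 kg/h.

1182 kg/h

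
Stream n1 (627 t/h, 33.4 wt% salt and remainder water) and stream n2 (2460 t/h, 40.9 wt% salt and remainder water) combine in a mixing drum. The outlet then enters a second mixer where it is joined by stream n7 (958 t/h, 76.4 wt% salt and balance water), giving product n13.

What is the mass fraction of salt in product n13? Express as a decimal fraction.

Overall, product flow = 4045 t/h.
salt in = 627×0.334 + 2460×0.409 + 958×0.764 = 1947.5 t/h.
salt fraction in n13 = 0.481.

0.481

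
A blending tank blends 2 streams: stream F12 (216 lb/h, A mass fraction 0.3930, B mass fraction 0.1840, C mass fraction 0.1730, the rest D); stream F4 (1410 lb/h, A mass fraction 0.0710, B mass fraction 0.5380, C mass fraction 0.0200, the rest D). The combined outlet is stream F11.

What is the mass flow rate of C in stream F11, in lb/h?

C out = C in = 216×0.173 + 1410×0.020 = 65.568 lb/h.

65.57 lb/h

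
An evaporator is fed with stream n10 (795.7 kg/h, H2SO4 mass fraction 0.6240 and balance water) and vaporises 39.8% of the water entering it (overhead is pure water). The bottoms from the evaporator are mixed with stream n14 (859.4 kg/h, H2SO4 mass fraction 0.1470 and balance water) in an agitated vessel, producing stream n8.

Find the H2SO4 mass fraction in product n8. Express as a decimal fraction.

Vapour removed = 0.398×0.376×795.7 = 119.07 kg/h; concentrate = 676.63 kg/h.
H2SO4 reaching the mixer = 496.52 (from concentrate) + 859.4×0.147 = 622.85 kg/h.
Product flow = 676.63 + 859.4 = 1536 kg/h; H2SO4 fraction = 0.4055.

0.4055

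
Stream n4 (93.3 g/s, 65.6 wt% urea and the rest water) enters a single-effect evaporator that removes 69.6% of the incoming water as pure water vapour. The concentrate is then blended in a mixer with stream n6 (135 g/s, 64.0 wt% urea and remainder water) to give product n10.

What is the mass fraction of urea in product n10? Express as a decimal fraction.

Vapour removed = 0.696×0.344×93.3 = 22.338 g/s; concentrate = 70.962 g/s.
urea reaching the mixer = 61.205 (from concentrate) + 135×0.640 = 147.6 g/s.
Product flow = 70.962 + 135 = 205.96 g/s; urea fraction = 0.7167.

0.7167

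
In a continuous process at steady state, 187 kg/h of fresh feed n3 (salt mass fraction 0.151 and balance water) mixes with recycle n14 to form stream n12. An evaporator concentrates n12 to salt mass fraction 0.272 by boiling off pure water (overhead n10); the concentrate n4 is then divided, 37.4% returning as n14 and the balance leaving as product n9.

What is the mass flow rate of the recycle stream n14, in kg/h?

Overall salt balance (none leaves overhead): salt in fresh feed = salt in product, i.e. 187×0.151 = (1−0.374)·n4·0.272.
n4 = 28.237/(0.272×0.626) = 165.83 kg/h.
Recycle n14 = 0.374×165.83 = 62.022 kg/h.

62.02 kg/h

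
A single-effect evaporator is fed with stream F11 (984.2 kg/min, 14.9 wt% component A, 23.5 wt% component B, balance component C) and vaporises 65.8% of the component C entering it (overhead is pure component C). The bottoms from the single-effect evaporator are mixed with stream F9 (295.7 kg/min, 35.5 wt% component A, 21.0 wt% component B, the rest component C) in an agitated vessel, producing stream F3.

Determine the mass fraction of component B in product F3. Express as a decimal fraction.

Vapour removed = 0.658×0.616×984.2 = 398.92 kg/min; concentrate = 585.28 kg/min.
component B reaching the mixer = 231.29 (from concentrate) + 295.7×0.210 = 293.38 kg/min.
Product flow = 585.28 + 295.7 = 880.98 kg/min; component B fraction = 0.333.

0.333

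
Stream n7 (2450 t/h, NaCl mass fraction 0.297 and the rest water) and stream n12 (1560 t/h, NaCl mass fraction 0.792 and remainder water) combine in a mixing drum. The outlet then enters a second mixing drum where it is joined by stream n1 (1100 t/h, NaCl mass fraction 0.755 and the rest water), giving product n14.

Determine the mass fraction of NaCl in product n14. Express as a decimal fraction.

Overall, product flow = 5110 t/h.
NaCl in = 2450×0.297 + 1560×0.792 + 1100×0.755 = 2793.7 t/h.
NaCl fraction in n14 = 0.547.

0.547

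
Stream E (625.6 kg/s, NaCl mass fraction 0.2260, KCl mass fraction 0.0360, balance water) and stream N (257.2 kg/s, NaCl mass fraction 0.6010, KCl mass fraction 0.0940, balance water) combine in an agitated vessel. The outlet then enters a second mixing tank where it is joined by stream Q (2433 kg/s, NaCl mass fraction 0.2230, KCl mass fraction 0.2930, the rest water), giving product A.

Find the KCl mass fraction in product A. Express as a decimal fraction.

0.2291

Overall, product flow = 3315.8 kg/s.
KCl in = 625.6×0.036 + 257.2×0.094 + 2433×0.293 = 759.57 kg/s.
KCl fraction in A = 0.2291.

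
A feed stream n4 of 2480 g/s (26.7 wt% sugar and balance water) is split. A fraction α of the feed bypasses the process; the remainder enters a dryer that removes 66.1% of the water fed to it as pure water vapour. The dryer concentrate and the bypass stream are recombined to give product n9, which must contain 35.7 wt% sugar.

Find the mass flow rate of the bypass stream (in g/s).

1190 g/s

All 2480×0.267 = 662.16 g/s of sugar reaches n9, so n9 = 662.16/0.357 = 1854.8 g/s and vapour = 625.21 g/s.
The evaporator receives (1−α)·2480 of feed at 0.733 water and removes 0.661 of that water:
0.661×0.733×(1−α)×2480 = 625.21
(1−α) = 625.21/1201.6 = 0.5203;  α = 0.4797.
Bypass flow = 0.4797×2480 = 1189.6 g/s.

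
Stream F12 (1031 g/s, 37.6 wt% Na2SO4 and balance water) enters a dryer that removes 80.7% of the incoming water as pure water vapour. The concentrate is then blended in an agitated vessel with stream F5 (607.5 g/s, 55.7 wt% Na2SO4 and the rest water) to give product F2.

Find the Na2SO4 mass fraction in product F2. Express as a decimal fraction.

Vapour removed = 0.807×0.624×1031 = 519.18 g/s; concentrate = 511.82 g/s.
Na2SO4 reaching the mixer = 387.66 (from concentrate) + 607.5×0.557 = 726.03 g/s.
Product flow = 511.82 + 607.5 = 1119.3 g/s; Na2SO4 fraction = 0.649.

0.649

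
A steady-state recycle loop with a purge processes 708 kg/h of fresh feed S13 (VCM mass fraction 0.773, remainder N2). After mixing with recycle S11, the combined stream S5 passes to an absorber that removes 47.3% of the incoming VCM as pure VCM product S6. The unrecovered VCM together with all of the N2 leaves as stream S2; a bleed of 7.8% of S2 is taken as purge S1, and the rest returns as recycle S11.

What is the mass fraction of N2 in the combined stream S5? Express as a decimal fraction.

0.659

N2 enters only via S13 and leaves only via the purge: 708×0.227 = 0.078×(N2 in S2), and the absorber passes all N2, so N2 in S5 = N2 in S2 = 2060.5 kg/h.
VCM in S5: m_A = 708×0.773 + (1−0.078)·(1−0.473)·m_A, so m_A = 547.28/0.5141 = 1064.5 kg/h.
S5 = 1064.5 + 2060.5 = 3125 kg/h.
N2 fraction in S5 = 2060.5/3125 = 0.659.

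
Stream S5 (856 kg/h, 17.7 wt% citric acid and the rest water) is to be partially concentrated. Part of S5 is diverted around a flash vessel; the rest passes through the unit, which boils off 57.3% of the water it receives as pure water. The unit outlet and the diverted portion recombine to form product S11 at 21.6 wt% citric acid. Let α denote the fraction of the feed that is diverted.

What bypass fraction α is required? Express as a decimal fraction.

All 856×0.177 = 151.51 kg/h of citric acid reaches S11, so S11 = 151.51/0.216 = 701.44 kg/h and vapour = 154.56 kg/h.
The evaporator receives (1−α)·856 of feed at 0.823 water and removes 0.573 of that water:
0.573×0.823×(1−α)×856 = 154.56
(1−α) = 154.56/403.67 = 0.3829;  α = 0.6171.

0.617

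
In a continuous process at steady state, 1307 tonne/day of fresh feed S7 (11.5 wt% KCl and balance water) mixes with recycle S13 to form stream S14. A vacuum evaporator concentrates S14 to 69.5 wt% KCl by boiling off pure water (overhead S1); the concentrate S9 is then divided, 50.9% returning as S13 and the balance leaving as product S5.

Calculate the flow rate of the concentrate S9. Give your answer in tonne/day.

440.5 tonne/day

Overall KCl balance (none leaves overhead): KCl in fresh feed = KCl in product, i.e. 1307×0.115 = (1−0.509)·S9·0.695.
S9 = 150.31/(0.695×0.491) = 440.46 tonne/day.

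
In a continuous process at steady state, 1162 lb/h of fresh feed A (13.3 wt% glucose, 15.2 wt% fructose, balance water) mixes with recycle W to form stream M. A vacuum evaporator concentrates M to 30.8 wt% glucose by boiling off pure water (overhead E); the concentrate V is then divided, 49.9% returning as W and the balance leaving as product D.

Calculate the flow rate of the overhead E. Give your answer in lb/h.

Overall glucose balance (none leaves overhead): glucose in fresh feed = glucose in product, i.e. 1162×0.133 = (1−0.499)·V·0.308.
V = 154.55/(0.308×0.501) = 1001.5 lb/h.
Recycle W = 0.499×1001.5 = 499.77 lb/h.
Combined feed M = 1162 + 499.77 = 1661.8 lb/h.
Overhead E = M − V = 1661.8 − 1001.5 = 660.23 lb/h.

660.2 lb/h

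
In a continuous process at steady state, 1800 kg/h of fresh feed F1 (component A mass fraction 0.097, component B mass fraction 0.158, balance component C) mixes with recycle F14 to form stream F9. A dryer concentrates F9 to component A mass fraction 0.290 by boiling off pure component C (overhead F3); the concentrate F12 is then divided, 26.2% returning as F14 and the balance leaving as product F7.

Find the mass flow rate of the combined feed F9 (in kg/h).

2014 kg/h

Overall component A balance (none leaves overhead): component A in fresh feed = component A in product, i.e. 1800×0.097 = (1−0.262)·F12·0.290.
F12 = 174.6/(0.290×0.738) = 815.81 kg/h.
Recycle F14 = 0.262×815.81 = 213.74 kg/h.
Combined feed F9 = 1800 + 213.74 = 2013.7 kg/h.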